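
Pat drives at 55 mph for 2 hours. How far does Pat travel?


Use the formula: distance = speed x time
Speed = 55 mph, Time = 2 hours
55 x 2 = 110 miles

110 miles


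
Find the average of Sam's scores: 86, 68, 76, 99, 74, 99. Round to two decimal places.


Add the scores:
86 + 68 + 76 + 99 + 74 + 99 = 502
Divide by the number of tests:
502 / 6 = 83.6666... ≈ 83.67

83.67


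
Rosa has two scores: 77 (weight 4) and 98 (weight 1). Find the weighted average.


Weighted sum:
4 x 77 + 1 x 98 = 406
Total weight:
4 + 1 = 5
Weighted average:
406 / 5 = 81.2

81.2


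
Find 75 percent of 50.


Convert percentage to decimal:
75% = 0.75
Multiply:
50 x 0.75 = 37.5

37.5


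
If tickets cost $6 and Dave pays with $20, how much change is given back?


Start with the amount paid:
$20
Subtract the price:
$20 - $6 = $14

$14


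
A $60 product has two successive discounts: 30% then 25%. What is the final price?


First discount:
30% of $60 = $18
Price after first discount:
$60 - $18 = $42
Second discount:
25% of $42 = $10.50
Final price:
$42 - $10.50 = $31.50

$31.50


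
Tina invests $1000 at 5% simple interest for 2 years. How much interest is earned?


Use the formula I = P x R x T / 100
P x R x T = 1000 x 5 x 2 = 10000
I = 10000 / 100 = $100

$100


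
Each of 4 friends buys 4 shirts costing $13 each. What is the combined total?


Cost per person:
4 x $13 = $52
Group total:
4 x $52 = $208

$208


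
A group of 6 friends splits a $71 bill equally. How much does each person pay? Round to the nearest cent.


Total bill: $71
Number of people: 6
Each pays: $71 / 6 = $11.8333... ≈ $11.83

$11.83


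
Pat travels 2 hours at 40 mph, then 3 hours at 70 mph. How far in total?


Leg 1 distance:
40 x 2 = 80 miles
Leg 2 distance:
70 x 3 = 210 miles
Total distance:
80 + 210 = 290 miles

290 miles


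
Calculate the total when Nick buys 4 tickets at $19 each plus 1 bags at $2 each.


Cost of tickets:
4 x $19 = $76
Cost of bags:
1 x $2 = $2
Add both:
$76 + $2 = $78

$78


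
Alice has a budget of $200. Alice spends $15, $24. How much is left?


Add up expenses:
$15 + $24 = $39
Subtract from budget:
$200 - $39 = $161

$161


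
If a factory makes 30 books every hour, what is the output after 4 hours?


Production rate: 30 books per hour
Time: 4 hours
Total: 30 x 4 = 120 books

120 books


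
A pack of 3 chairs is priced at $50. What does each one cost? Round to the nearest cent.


Total cost: $50
Number of items: 3
Unit price: $50 / 3 = $16.6666... ≈ $16.67

$16.67


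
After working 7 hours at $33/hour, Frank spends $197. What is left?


Calculate earnings:
7 x $33 = $231
Subtract spending:
$231 - $197 = $34

$34


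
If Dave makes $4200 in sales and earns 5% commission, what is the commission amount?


Convert rate to decimal:
5% = 0.05
Multiply by sales:
$4200 x 0.05 = $210

$210


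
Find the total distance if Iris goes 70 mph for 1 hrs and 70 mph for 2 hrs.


Leg 1 distance:
70 x 1 = 70 miles
Leg 2 distance:
70 x 2 = 140 miles
Total distance:
70 + 140 = 210 miles

210 miles


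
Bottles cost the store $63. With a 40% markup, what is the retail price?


Calculate the markup amount:
40% of $63 = $25.20
Add to cost:
$63 + $25.20 = $88.20

$88.20


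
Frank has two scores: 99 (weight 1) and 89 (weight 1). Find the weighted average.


Weighted sum:
1 x 99 + 1 x 89 = 188
Total weight:
1 + 1 = 2
Weighted average:
188 / 2 = 94

94


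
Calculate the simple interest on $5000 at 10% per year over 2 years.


Use the formula I = P x R x T / 100
P x R x T = 5000 x 10 x 2 = 100000
I = 100000 / 100 = $1000

$1000


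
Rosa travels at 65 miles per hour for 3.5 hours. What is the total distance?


Use the formula: distance = speed x time
Speed = 65 mph, Time = 3.5 hours
65 x 3.5 = 227.5 miles

227.5 miles


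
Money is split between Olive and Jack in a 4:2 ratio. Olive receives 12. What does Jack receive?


Find the multiplier:
12 / 4 = 3
Apply to Jack's share:
2 x 3 = 6

6


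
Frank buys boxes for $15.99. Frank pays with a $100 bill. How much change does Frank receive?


Start with the amount paid:
$100
Subtract the price:
$100 - $15.99 = $84.01

$84.01


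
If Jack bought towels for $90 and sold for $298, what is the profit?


Selling price = $298
Cost price = $90
Profit = selling price - cost price:
Profit = $298 - $90 = $208

$208


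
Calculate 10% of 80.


Convert percentage to decimal:
10% = 0.1
Multiply:
80 x 0.1 = 8

8


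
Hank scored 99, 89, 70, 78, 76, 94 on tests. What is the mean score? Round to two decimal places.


Add the scores:
99 + 89 + 70 + 78 + 76 + 94 = 506
Divide by the number of tests:
506 / 6 = 84.3333... ≈ 84.33

84.33


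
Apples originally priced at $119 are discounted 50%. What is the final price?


Calculate the discount amount:
50% of $119 = $59.50
Subtract from original:
$119 - $59.50 = $59.50

$59.50


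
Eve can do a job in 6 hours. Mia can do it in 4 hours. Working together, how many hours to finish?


Eve's rate: 1/6 of the job per hour
Mia's rate: 1/4 of the job per hour
Combined rate: 1/6 + 1/4 = 5/12 per hour
Time = 1 / (5/12) = 12/5 = 2.4 hours

2.4 hours


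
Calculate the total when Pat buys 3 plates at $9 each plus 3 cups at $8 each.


Cost of plates:
3 x $9 = $27
Cost of cups:
3 x $8 = $24
Add both:
$27 + $24 = $51

$51


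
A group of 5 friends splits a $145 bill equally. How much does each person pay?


Total bill: $145
Number of people: 5
Each pays: $145 / 5 = $29

$29


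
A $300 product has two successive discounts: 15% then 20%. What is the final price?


First discount:
15% of $300 = $45
Price after first discount:
$300 - $45 = $255
Second discount:
20% of $255 = $51
Final price:
$255 - $51 = $204

$204


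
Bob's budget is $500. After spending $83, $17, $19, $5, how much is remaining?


Add up expenses:
$83 + $17 + $19 + $5 = $124
Subtract from budget:
$500 - $124 = $376

$376


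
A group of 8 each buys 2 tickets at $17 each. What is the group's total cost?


Cost per person:
2 x $17 = $34
Group total:
8 x $34 = $272

$272


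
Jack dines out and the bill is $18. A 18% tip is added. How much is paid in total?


Calculate the tip:
18% of $18 = $3.24
Add tip to meal cost:
$18 + $3.24 = $21.24

$21.24


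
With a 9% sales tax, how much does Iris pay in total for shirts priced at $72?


Calculate the tax:
9% of $72 = $6.48
Add tax to price:
$72 + $6.48 = $78.48

$78.48


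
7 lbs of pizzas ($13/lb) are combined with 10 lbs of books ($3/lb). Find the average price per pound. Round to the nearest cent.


Cost of pizzas:
7 x $13 = $91
Cost of books:
10 x $3 = $30
Total cost: $91 + $30 = $121
Total weight: 17 lbs
Average: $121 / 17 = $7.1176... ≈ $7.12/lb

$7.12/lb


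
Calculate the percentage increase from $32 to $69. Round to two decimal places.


Find the absolute change:
|69 - 32| = 37
Divide by original and multiply by 100:
37 / 32 x 100 = 115.625% ≈ 115.63%

115.63%


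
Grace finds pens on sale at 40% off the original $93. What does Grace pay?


Calculate the discount amount:
40% of $93 = $37.20
Subtract from original:
$93 - $37.20 = $55.80

$55.80


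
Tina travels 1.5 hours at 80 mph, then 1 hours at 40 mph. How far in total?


Leg 1 distance:
80 x 1.5 = 120 miles
Leg 2 distance:
40 x 1 = 40 miles
Total distance:
120 + 40 = 160 miles

160 miles


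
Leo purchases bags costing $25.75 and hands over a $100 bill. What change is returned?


Start with the amount paid:
$100
Subtract the price:
$100 - $25.75 = $74.25

$74.25


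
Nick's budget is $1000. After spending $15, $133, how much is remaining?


Add up expenses:
$15 + $133 = $148
Subtract from budget:
$1000 - $148 = $852

$852


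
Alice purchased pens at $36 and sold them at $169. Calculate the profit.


Selling price = $169
Cost price = $36
Profit = selling price - cost price:
Profit = $169 - $36 = $133

$133


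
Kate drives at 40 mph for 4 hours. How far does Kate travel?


Use the formula: distance = speed x time
Speed = 40 mph, Time = 4 hours
40 x 4 = 160 miles

160 miles


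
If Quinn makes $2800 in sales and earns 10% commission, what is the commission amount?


Convert rate to decimal:
10% = 0.1
Multiply by sales:
$2800 x 0.1 = $280

$280


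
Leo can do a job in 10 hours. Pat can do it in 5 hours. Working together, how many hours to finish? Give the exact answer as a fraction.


Leo's rate: 1/10 of the job per hour
Pat's rate: 1/5 of the job per hour
Combined rate: 1/10 + 1/5 = 3/10 per hour
Time = 1 / (3/10) = 10/3 hours (≈ 3.33 hours)

10/3 hours


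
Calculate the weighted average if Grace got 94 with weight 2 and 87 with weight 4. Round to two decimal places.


Weighted sum:
2 x 94 + 4 x 87 = 536
Total weight:
2 + 4 = 6
Weighted average:
536 / 6 = 89.3333... ≈ 89.33

89.33


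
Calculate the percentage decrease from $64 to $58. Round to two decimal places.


Find the absolute change:
|58 - 64| = 6
Divide by original and multiply by 100:
6 / 64 x 100 = 9.375% ≈ 9.38%

9.38%


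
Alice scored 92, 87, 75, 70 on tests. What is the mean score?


Add the scores:
92 + 87 + 75 + 70 = 324
Divide by the number of tests:
324 / 4 = 81

81


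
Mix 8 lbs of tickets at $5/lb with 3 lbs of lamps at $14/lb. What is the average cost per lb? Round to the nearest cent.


Cost of tickets:
8 x $5 = $40
Cost of lamps:
3 x $14 = $42
Total cost: $40 + $42 = $82
Total weight: 11 lbs
Average: $82 / 11 = $7.4545... ≈ $7.45/lb

$7.45/lb


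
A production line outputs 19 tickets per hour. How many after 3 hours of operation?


Production rate: 19 tickets per hour
Time: 3 hours
Total: 19 x 3 = 57 tickets

57 tickets


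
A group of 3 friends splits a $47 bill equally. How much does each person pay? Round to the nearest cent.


Total bill: $47
Number of people: 3
Each pays: $47 / 3 = $15.6666... ≈ $15.67

$15.67


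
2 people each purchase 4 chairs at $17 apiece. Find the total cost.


Cost per person:
4 x $17 = $68
Group total:
2 x $68 = $136

$136


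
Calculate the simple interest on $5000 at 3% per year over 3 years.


Use the formula I = P x R x T / 100
P x R x T = 5000 x 3 x 3 = 45000
I = 45000 / 100 = $450

$450


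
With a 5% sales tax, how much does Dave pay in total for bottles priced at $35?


Calculate the tax:
5% of $35 = $1.75
Add tax to price:
$35 + $1.75 = $36.75

$36.75


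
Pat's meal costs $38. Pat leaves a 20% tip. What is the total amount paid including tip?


Calculate the tip:
20% of $38 = $7.60
Add tip to meal cost:
$38 + $7.60 = $45.60

$45.60


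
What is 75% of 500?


Convert percentage to decimal:
75% = 0.75
Multiply:
500 x 0.75 = 375

375


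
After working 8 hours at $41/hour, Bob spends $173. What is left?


Calculate earnings:
8 x $41 = $328
Subtract spending:
$328 - $173 = $155

$155


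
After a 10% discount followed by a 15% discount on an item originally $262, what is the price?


First discount:
10% of $262 = $26.20
Price after first discount:
$262 - $26.20 = $235.80
Second discount:
15% of $235.80 = $35.37
Final price:
$235.80 - $35.37 = $200.43

$200.43


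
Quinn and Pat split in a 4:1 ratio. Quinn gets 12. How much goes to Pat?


Find the multiplier:
12 / 4 = 3
Apply to Pat's share:
1 x 3 = 3

3


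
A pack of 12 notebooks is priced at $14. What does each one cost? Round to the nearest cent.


Total cost: $14
Number of items: 12
Unit price: $14 / 12 = $1.1666... ≈ $1.17

$1.17


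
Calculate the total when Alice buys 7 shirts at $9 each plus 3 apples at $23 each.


Cost of shirts:
7 x $9 = $63
Cost of apples:
3 x $23 = $69
Add both:
$63 + $69 = $132

$132


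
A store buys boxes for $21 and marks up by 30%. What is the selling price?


Calculate the markup amount:
30% of $21 = $6.30
Add to cost:
$21 + $6.30 = $27.30

$27.30


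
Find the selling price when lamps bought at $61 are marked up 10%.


Calculate the markup amount:
10% of $61 = $6.10
Add to cost:
$61 + $6.10 = $67.10

$67.10


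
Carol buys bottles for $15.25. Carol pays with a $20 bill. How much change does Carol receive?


Start with the amount paid:
$20
Subtract the price:
$20 - $15.25 = $4.75

$4.75


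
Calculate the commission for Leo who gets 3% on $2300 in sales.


Convert rate to decimal:
3% = 0.03
Multiply by sales:
$2300 x 0.03 = $69

$69


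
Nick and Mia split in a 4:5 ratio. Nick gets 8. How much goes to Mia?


Find the multiplier:
8 / 4 = 2
Apply to Mia's share:
5 x 2 = 10

10


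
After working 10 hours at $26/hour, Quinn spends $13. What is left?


Calculate earnings:
10 x $26 = $260
Subtract spending:
$260 - $13 = $247

$247


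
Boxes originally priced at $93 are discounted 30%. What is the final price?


Calculate the discount amount:
30% of $93 = $27.90
Subtract from original:
$93 - $27.90 = $65.10

$65.10


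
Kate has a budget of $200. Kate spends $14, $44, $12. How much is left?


Add up expenses:
$14 + $44 + $12 = $70
Subtract from budget:
$200 - $70 = $130

$130


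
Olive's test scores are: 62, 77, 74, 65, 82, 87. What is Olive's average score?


Add the scores:
62 + 77 + 74 + 65 + 82 + 87 = 447
Divide by the number of tests:
447 / 6 = 74.5

74.5


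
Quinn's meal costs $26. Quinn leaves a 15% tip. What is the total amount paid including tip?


Calculate the tip:
15% of $26 = $3.90
Add tip to meal cost:
$26 + $3.90 = $29.90

$29.90


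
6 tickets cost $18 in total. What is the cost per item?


Total cost: $18
Number of items: 6
Unit price: $18 / 6 = $3

$3


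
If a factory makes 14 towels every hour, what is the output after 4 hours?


Production rate: 14 towels per hour
Time: 4 hours
Total: 14 x 4 = 56 towels

56 towels


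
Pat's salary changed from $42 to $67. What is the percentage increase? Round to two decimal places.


Find the absolute change:
|67 - 42| = 25
Divide by original and multiply by 100:
25 / 42 x 100 = 59.5238...% ≈ 59.52%

59.52%


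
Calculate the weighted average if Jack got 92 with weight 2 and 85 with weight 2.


Weighted sum:
2 x 92 + 2 x 85 = 354
Total weight:
2 + 2 = 4
Weighted average:
354 / 4 = 88.5

88.5


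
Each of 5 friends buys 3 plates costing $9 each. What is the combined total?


Cost per person:
3 x $9 = $27
Group total:
5 x $27 = $135

$135


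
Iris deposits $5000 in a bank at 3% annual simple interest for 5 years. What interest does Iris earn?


Use the formula I = P x R x T / 100
P x R x T = 5000 x 3 x 5 = 75000
I = 75000 / 100 = $750

$750


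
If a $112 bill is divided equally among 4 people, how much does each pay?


Total bill: $112
Number of people: 4
Each pays: $112 / 4 = $28

$28


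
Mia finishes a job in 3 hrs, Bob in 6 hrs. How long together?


Mia's rate: 1/3 of the job per hour
Bob's rate: 1/6 of the job per hour
Combined rate: 1/3 + 1/6 = 1/2 per hour
Time = 1 / (1/2) = 2 hours

2 hours


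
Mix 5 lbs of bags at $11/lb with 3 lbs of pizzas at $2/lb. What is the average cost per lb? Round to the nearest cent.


Cost of bags:
5 x $11 = $55
Cost of pizzas:
3 x $2 = $6
Total cost: $55 + $6 = $61
Total weight: 8 lbs
Average: $61 / 8 = $7.625 ≈ $7.63/lb

$7.63/lb


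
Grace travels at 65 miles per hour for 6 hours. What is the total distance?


Use the formula: distance = speed x time
Speed = 65 mph, Time = 6 hours
65 x 6 = 390 miles

390 miles


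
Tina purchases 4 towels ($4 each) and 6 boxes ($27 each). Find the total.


Cost of towels:
4 x $4 = $16
Cost of boxes:
6 x $27 = $162
Add both:
$16 + $162 = $178

$178


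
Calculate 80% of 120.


Convert percentage to decimal:
80% = 0.8
Multiply:
120 x 0.8 = 96

96


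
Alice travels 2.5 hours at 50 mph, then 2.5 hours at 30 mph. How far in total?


Leg 1 distance:
50 x 2.5 = 125 miles
Leg 2 distance:
30 x 2.5 = 75 miles
Total distance:
125 + 75 = 200 miles

200 miles


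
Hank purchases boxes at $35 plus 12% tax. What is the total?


Calculate the tax:
12% of $35 = $4.20
Add tax to price:
$35 + $4.20 = $39.20

$39.20


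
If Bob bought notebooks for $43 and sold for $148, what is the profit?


Selling price = $148
Cost price = $43
Profit = selling price - cost price:
Profit = $148 - $43 = $105

$105


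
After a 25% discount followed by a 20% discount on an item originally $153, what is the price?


First discount:
25% of $153 = $38.25
Price after first discount:
$153 - $38.25 = $114.75
Second discount:
20% of $114.75 = $22.95
Final price:
$114.75 - $22.95 = $91.80

$91.80


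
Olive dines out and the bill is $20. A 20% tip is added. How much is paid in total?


Calculate the tip:
20% of $20 = $4
Add tip to meal cost:
$20 + $4 = $24

$24


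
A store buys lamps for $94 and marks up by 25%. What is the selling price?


Calculate the markup amount:
25% of $94 = $23.50
Add to cost:
$94 + $23.50 = $117.50

$117.50


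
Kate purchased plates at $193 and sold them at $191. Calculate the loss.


Selling price = $191
Cost price = $193
Loss = cost price - selling price:
Loss = $193 - $191 = $2

$2


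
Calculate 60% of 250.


Convert percentage to decimal:
60% = 0.6
Multiply:
250 x 0.6 = 150

150


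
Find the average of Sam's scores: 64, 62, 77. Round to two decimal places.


Add the scores:
64 + 62 + 77 = 203
Divide by the number of tests:
203 / 3 = 67.6666... ≈ 67.67

67.67


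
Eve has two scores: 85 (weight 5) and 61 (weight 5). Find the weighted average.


Weighted sum:
5 x 85 + 5 x 61 = 730
Total weight:
5 + 5 = 10
Weighted average:
730 / 10 = 73

73


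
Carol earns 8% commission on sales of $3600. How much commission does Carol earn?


Convert rate to decimal:
8% = 0.08
Multiply by sales:
$3600 x 0.08 = $288

$288


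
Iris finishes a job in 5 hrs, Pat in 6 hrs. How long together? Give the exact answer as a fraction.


Iris's rate: 1/5 of the job per hour
Pat's rate: 1/6 of the job per hour
Combined rate: 1/5 + 1/6 = 11/30 per hour
Time = 1 / (11/30) = 30/11 hours (≈ 2.73 hours)

30/11 hours


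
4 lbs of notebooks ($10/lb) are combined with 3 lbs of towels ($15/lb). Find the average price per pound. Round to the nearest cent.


Cost of notebooks:
4 x $10 = $40
Cost of towels:
3 x $15 = $45
Total cost: $40 + $45 = $85
Total weight: 7 lbs
Average: $85 / 7 = $12.1428... ≈ $12.14/lb

$12.14/lb


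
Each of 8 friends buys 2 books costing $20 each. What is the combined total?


Cost per person:
2 x $20 = $40
Group total:
8 x $40 = $320

$320


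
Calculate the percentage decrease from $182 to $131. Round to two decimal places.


Find the absolute change:
|131 - 182| = 51
Divide by original and multiply by 100:
51 / 182 x 100 = 28.0219...% ≈ 28.02%

28.02%


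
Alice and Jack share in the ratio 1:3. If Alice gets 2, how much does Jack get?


Find the multiplier:
2 / 1 = 2
Apply to Jack's share:
3 x 2 = 6

6


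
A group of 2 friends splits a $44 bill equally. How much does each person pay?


Total bill: $44
Number of people: 2
Each pays: $44 / 2 = $22

$22


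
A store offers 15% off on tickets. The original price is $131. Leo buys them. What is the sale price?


Calculate the discount amount:
15% of $131 = $19.65
Subtract from original:
$131 - $19.65 = $111.35

$111.35


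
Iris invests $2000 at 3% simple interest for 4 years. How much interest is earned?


Use the formula I = P x R x T / 100
P x R x T = 2000 x 3 x 4 = 24000
I = 24000 / 100 = $240

$240


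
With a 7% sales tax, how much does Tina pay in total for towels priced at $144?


Calculate the tax:
7% of $144 = $10.08
Add tax to price:
$144 + $10.08 = $154.08

$154.08


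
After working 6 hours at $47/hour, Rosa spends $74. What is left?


Calculate earnings:
6 x $47 = $282
Subtract spending:
$282 - $74 = $208

$208


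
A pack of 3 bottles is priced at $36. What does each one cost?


Total cost: $36
Number of items: 3
Unit price: $36 / 3 = $12

$12


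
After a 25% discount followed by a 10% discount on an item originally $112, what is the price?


First discount:
25% of $112 = $28
Price after first discount:
$112 - $28 = $84
Second discount:
10% of $84 = $8.40
Final price:
$84 - $8.40 = $75.60

$75.60


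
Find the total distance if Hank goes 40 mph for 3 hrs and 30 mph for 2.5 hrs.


Leg 1 distance:
40 x 3 = 120 miles
Leg 2 distance:
30 x 2.5 = 75 miles
Total distance:
120 + 75 = 195 miles

195 miles


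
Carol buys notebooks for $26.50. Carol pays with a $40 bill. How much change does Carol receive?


Start with the amount paid:
$40
Subtract the price:
$40 - $26.50 = $13.50

$13.50


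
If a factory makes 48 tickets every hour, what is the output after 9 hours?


Production rate: 48 tickets per hour
Time: 9 hours
Total: 48 x 9 = 432 tickets

432 tickets


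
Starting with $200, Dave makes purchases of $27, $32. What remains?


Add up expenses:
$27 + $32 = $59
Subtract from budget:
$200 - $59 = $141

$141


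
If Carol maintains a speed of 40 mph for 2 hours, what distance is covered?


Use the formula: distance = speed x time
Speed = 40 mph, Time = 2 hours
40 x 2 = 80 miles

80 miles


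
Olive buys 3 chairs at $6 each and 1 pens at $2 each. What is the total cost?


Cost of chairs:
3 x $6 = $18
Cost of pens:
1 x $2 = $2
Add both:
$18 + $2 = $20

$20


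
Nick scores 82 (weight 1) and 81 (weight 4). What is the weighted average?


Weighted sum:
1 x 82 + 4 x 81 = 406
Total weight:
1 + 4 = 5
Weighted average:
406 / 5 = 81.2

81.2


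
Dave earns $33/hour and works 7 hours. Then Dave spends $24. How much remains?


Calculate earnings:
7 x $33 = $231
Subtract spending:
$231 - $24 = $207

$207


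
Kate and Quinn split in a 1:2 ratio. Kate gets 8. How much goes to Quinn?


Find the multiplier:
8 / 1 = 8
Apply to Quinn's share:
2 x 8 = 16

16


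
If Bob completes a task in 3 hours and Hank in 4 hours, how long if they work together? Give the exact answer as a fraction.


Bob's rate: 1/3 of the job per hour
Hank's rate: 1/4 of the job per hour
Combined rate: 1/3 + 1/4 = 7/12 per hour
Time = 1 / (7/12) = 12/7 hours (≈ 1.71 hours)

12/7 hours


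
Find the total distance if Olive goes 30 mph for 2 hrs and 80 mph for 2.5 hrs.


Leg 1 distance:
30 x 2 = 60 miles
Leg 2 distance:
80 x 2.5 = 200 miles
Total distance:
60 + 200 = 260 miles

260 miles


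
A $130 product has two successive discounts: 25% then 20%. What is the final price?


First discount:
25% of $130 = $32.50
Price after first discount:
$130 - $32.50 = $97.50
Second discount:
20% of $97.50 = $19.50
Final price:
$97.50 - $19.50 = $78

$78


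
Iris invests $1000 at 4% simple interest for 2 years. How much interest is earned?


Use the formula I = P x R x T / 100
P x R x T = 1000 x 4 x 2 = 8000
I = 8000 / 100 = $80

$80


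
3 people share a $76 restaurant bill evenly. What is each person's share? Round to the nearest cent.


Total bill: $76
Number of people: 3
Each pays: $76 / 3 = $25.3333... ≈ $25.33

$25.33


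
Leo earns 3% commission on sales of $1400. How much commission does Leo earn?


Convert rate to decimal:
3% = 0.03
Multiply by sales:
$1400 x 0.03 = $42

$42


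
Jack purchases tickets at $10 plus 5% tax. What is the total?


Calculate the tax:
5% of $10 = $0.50
Add tax to price:
$10 + $0.50 = $10.50

$10.50


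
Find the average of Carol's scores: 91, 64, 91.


Add the scores:
91 + 64 + 91 = 246
Divide by the number of tests:
246 / 3 = 82

82


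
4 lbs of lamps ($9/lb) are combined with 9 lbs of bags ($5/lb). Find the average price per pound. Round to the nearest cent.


Cost of lamps:
4 x $9 = $36
Cost of bags:
9 x $5 = $45
Total cost: $36 + $45 = $81
Total weight: 13 lbs
Average: $81 / 13 = $6.2307... ≈ $6.23/lb

$6.23/lb


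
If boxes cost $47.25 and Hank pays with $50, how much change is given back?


Start with the amount paid:
$50
Subtract the price:
$50 - $47.25 = $2.75

$2.75


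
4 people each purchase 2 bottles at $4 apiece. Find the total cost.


Cost per person:
2 x $4 = $8
Group total:
4 x $8 = $32

$32


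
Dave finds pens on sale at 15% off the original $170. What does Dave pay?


Calculate the discount amount:
15% of $170 = $25.50
Subtract from original:
$170 - $25.50 = $144.50

$144.50


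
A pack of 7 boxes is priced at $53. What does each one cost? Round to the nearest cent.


Total cost: $53
Number of items: 7
Unit price: $53 / 7 = $7.5714... ≈ $7.57

$7.57


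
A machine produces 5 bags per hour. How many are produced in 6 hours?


Production rate: 5 bags per hour
Time: 6 hours
Total: 5 x 6 = 30 bags

30 bags


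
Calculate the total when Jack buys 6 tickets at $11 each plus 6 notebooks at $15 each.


Cost of tickets:
6 x $11 = $66
Cost of notebooks:
6 x $15 = $90
Add both:
$66 + $90 = $156

$156


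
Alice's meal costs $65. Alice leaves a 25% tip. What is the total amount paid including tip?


Calculate the tip:
25% of $65 = $16.25
Add tip to meal cost:
$65 + $16.25 = $81.25

$81.25


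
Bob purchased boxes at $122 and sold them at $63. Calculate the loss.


Selling price = $63
Cost price = $122
Loss = cost price - selling price:
Loss = $122 - $63 = $59

$59


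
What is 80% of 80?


Convert percentage to decimal:
80% = 0.8
Multiply:
80 x 0.8 = 64

64


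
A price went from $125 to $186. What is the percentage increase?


Find the absolute change:
|186 - 125| = 61
Divide by original and multiply by 100:
61 / 125 x 100 = 48.8%

48.8%


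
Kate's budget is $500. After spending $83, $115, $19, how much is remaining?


Add up expenses:
$83 + $115 + $19 = $217
Subtract from budget:
$500 - $217 = $283

$283


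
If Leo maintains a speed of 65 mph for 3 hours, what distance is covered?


Use the formula: distance = speed x time
Speed = 65 mph, Time = 3 hours
65 x 3 = 195 miles

195 miles


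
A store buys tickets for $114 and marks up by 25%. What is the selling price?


Calculate the markup amount:
25% of $114 = $28.50
Add to cost:
$114 + $28.50 = $142.50

$142.50


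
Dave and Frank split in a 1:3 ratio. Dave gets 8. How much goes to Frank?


Find the multiplier:
8 / 1 = 8
Apply to Frank's share:
3 x 8 = 24

24


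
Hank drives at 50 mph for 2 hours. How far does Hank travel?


Use the formula: distance = speed x time
Speed = 50 mph, Time = 2 hours
50 x 2 = 100 miles

100 miles


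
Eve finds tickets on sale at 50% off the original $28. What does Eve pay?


Calculate the discount amount:
50% of $28 = $14
Subtract from original:
$28 - $14 = $14

$14


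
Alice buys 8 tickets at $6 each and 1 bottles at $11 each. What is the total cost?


Cost of tickets:
8 x $6 = $48
Cost of bottles:
1 x $11 = $11
Add both:
$48 + $11 = $59

$59


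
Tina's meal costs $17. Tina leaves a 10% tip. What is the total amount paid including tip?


Calculate the tip:
10% of $17 = $1.70
Add tip to meal cost:
$17 + $1.70 = $18.70

$18.70


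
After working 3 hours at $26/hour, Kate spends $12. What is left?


Calculate earnings:
3 x $26 = $78
Subtract spending:
$78 - $12 = $66

$66


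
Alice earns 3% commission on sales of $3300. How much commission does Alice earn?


Convert rate to decimal:
3% = 0.03
Multiply by sales:
$3300 x 0.03 = $99

$99


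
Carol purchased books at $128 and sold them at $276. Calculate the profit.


Selling price = $276
Cost price = $128
Profit = selling price - cost price:
Profit = $276 - $128 = $148

$148


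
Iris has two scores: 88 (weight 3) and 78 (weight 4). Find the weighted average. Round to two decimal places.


Weighted sum:
3 x 88 + 4 x 78 = 576
Total weight:
3 + 4 = 7
Weighted average:
576 / 7 = 82.2857... ≈ 82.29

82.29


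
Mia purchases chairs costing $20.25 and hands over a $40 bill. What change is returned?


Start with the amount paid:
$40
Subtract the price:
$40 - $20.25 = $19.75

$19.75


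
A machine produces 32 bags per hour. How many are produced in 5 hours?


Production rate: 32 bags per hour
Time: 5 hours
Total: 32 x 5 = 160 bags

160 bags


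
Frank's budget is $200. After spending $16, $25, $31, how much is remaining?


Add up expenses:
$16 + $25 + $31 = $72
Subtract from budget:
$200 - $72 = $128

$128


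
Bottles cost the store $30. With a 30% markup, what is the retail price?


Calculate the markup amount:
30% of $30 = $9
Add to cost:
$30 + $9 = $39

$39


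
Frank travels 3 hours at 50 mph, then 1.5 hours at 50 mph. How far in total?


Leg 1 distance:
50 x 3 = 150 miles
Leg 2 distance:
50 x 1.5 = 75 miles
Total distance:
150 + 75 = 225 miles

225 miles


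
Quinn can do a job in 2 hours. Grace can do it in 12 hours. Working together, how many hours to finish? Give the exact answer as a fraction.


Quinn's rate: 1/2 of the job per hour
Grace's rate: 1/12 of the job per hour
Combined rate: 1/2 + 1/12 = 7/12 per hour
Time = 1 / (7/12) = 12/7 hours (≈ 1.71 hours)

12/7 hours


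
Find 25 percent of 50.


Convert percentage to decimal:
25% = 0.25
Multiply:
50 x 0.25 = 12.5

12.5


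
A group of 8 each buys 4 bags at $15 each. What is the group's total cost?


Cost per person:
4 x $15 = $60
Group total:
8 x $60 = $480

$480


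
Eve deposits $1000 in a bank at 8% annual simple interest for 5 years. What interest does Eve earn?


Use the formula I = P x R x T / 100
P x R x T = 1000 x 8 x 5 = 40000
I = 40000 / 100 = $400

$400


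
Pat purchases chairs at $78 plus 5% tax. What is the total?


Calculate the tax:
5% of $78 = $3.90
Add tax to price:
$78 + $3.90 = $81.90

$81.90


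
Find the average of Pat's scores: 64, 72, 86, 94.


Add the scores:
64 + 72 + 86 + 94 = 316
Divide by the number of tests:
316 / 4 = 79

79


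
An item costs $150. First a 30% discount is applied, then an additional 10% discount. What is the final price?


First discount:
30% of $150 = $45
Price after first discount:
$150 - $45 = $105
Second discount:
10% of $105 = $10.50
Final price:
$105 - $10.50 = $94.50

$94.50


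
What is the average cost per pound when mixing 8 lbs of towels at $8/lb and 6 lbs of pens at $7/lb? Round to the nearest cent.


Cost of towels:
8 x $8 = $64
Cost of pens:
6 x $7 = $42
Total cost: $64 + $42 = $106
Total weight: 14 lbs
Average: $106 / 14 = $7.5714... ≈ $7.57/lb

$7.57/lb


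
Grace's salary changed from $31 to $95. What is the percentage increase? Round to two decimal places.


Find the absolute change:
|95 - 31| = 64
Divide by original and multiply by 100:
64 / 31 x 100 = 206.4516...% ≈ 206.45%

206.45%


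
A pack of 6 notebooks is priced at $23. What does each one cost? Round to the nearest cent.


Total cost: $23
Number of items: 6
Unit price: $23 / 6 = $3.8333... ≈ $3.83

$3.83


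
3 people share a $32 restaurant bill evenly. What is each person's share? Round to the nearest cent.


Total bill: $32
Number of people: 3
Each pays: $32 / 3 = $10.6666... ≈ $10.67

$10.67


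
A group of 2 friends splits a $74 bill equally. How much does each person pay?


Total bill: $74
Number of people: 2
Each pays: $74 / 2 = $37

$37


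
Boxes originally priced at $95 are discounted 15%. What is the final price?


Calculate the discount amount:
15% of $95 = $14.25
Subtract from original:
$95 - $14.25 = $80.75

$80.75


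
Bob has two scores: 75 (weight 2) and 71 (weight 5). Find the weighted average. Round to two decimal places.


Weighted sum:
2 x 75 + 5 x 71 = 505
Total weight:
2 + 5 = 7
Weighted average:
505 / 7 = 72.1428... ≈ 72.14

72.14


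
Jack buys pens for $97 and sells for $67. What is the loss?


Selling price = $67
Cost price = $97
Loss = cost price - selling price:
Loss = $97 - $67 = $30

$30


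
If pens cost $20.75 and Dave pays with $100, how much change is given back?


Start with the amount paid:
$100
Subtract the price:
$100 - $20.75 = $79.25

$79.25


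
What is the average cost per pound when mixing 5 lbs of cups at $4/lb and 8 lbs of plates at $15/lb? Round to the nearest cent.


Cost of cups:
5 x $4 = $20
Cost of plates:
8 x $15 = $120
Total cost: $20 + $120 = $140
Total weight: 13 lbs
Average: $140 / 13 = $10.7692... ≈ $10.77/lb

$10.77/lb


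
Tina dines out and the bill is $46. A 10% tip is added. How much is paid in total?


Calculate the tip:
10% of $46 = $4.60
Add tip to meal cost:
$46 + $4.60 = $50.60

$50.60


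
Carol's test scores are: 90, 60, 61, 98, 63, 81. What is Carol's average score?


Add the scores:
90 + 60 + 61 + 98 + 63 + 81 = 453
Divide by the number of tests:
453 / 6 = 75.5

75.5


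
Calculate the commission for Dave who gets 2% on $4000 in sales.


Convert rate to decimal:
2% = 0.02
Multiply by sales:
$4000 x 0.02 = $80

$80


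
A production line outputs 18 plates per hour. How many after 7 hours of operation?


Production rate: 18 plates per hour
Time: 7 hours
Total: 18 x 7 = 126 plates

126 plates


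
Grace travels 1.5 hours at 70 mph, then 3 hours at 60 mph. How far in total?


Leg 1 distance:
70 x 1.5 = 105 miles
Leg 2 distance:
60 x 3 = 180 miles
Total distance:
105 + 180 = 285 miles

285 miles


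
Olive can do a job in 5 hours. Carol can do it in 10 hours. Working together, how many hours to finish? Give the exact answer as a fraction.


Olive's rate: 1/5 of the job per hour
Carol's rate: 1/10 of the job per hour
Combined rate: 1/5 + 1/10 = 3/10 per hour
Time = 1 / (3/10) = 10/3 hours (≈ 3.33 hours)

10/3 hours


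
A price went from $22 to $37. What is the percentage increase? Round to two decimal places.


Find the absolute change:
|37 - 22| = 15
Divide by original and multiply by 100:
15 / 22 x 100 = 68.1818...% ≈ 68.18%

68.18%


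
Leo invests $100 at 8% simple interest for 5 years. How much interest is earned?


Use the formula I = P x R x T / 100
P x R x T = 100 x 8 x 5 = 4000
I = 4000 / 100 = $40

$40


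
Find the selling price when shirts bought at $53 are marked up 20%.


Calculate the markup amount:
20% of $53 = $10.60
Add to cost:
$53 + $10.60 = $63.60

$63.60


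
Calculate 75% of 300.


Convert percentage to decimal:
75% = 0.75
Multiply:
300 x 0.75 = 225

225


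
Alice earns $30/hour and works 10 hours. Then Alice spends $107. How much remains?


Calculate earnings:
10 x $30 = $300
Subtract spending:
$300 - $107 = $193

$193


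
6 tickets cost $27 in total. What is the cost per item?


Total cost: $27
Number of items: 6
Unit price: $27 / 6 = $4.50

$4.50


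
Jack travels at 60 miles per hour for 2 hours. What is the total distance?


Use the formula: distance = speed x time
Speed = 60 mph, Time = 2 hours
60 x 2 = 120 miles

120 miles


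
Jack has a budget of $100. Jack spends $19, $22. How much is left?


Add up expenses:
$19 + $22 = $41
Subtract from budget:
$100 - $41 = $59

$59


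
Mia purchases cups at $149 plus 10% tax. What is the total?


Calculate the tax:
10% of $149 = $14.90
Add tax to price:
$149 + $14.90 = $163.90

$163.90


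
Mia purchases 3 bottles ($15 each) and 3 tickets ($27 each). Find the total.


Cost of bottles:
3 x $15 = $45
Cost of tickets:
3 x $27 = $81
Add both:
$45 + $81 = $126

$126


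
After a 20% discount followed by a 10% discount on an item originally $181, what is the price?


First discount:
20% of $181 = $36.20
Price after first discount:
$181 - $36.20 = $144.80
Second discount:
10% of $144.80 = $14.48
Final price:
$144.80 - $14.48 = $130.32

$130.32


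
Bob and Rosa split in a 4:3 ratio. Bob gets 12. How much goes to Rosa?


Find the multiplier:
12 / 4 = 3
Apply to Rosa's share:
3 x 3 = 9

9


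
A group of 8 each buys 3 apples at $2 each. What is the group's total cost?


Cost per person:
3 x $2 = $6
Group total:
8 x $6 = $48

$48


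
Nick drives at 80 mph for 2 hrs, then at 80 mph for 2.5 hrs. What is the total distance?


Leg 1 distance:
80 x 2 = 160 miles
Leg 2 distance:
80 x 2.5 = 200 miles
Total distance:
160 + 200 = 360 miles

360 miles


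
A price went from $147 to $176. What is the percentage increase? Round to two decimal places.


Find the absolute change:
|176 - 147| = 29
Divide by original and multiply by 100:
29 / 147 x 100 = 19.7278...% ≈ 19.73%

19.73%


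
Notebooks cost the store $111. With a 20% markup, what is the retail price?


Calculate the markup amount:
20% of $111 = $22.20
Add to cost:
$111 + $22.20 = $133.20

$133.20


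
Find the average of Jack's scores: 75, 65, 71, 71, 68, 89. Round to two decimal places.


Add the scores:
75 + 65 + 71 + 71 + 68 + 89 = 439
Divide by the number of tests:
439 / 6 = 73.1666... ≈ 73.17

73.17


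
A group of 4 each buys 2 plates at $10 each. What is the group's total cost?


Cost per person:
2 x $10 = $20
Group total:
4 x $20 = $80

$80


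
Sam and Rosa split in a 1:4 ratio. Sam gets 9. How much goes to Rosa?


Find the multiplier:
9 / 1 = 9
Apply to Rosa's share:
4 x 9 = 36

36


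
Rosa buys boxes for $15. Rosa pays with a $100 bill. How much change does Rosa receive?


Start with the amount paid:
$100
Subtract the price:
$100 - $15 = $85

$85


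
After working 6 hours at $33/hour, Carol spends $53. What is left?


Calculate earnings:
6 x $33 = $198
Subtract spending:
$198 - $53 = $145

$145


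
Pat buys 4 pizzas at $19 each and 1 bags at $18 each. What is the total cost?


Cost of pizzas:
4 x $19 = $76
Cost of bags:
1 x $18 = $18
Add both:
$76 + $18 = $94

$94


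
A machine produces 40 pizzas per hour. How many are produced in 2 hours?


Production rate: 40 pizzas per hour
Time: 2 hours
Total: 40 x 2 = 80 pizzas

80 pizzas


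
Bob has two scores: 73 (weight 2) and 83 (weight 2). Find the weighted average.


Weighted sum:
2 x 73 + 2 x 83 = 312
Total weight:
2 + 2 = 4
Weighted average:
312 / 4 = 78

78


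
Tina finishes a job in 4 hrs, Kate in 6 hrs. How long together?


Tina's rate: 1/4 of the job per hour
Kate's rate: 1/6 of the job per hour
Combined rate: 1/4 + 1/6 = 5/12 per hour
Time = 1 / (5/12) = 12/5 = 2.4 hours

2.4 hours


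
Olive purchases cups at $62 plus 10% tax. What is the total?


Calculate the tax:
10% of $62 = $6.20
Add tax to price:
$62 + $6.20 = $68.20

$68.20


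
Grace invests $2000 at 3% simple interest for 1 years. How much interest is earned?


Use the formula I = P x R x T / 100
P x R x T = 2000 x 3 x 1 = 6000
I = 6000 / 100 = $60

$60


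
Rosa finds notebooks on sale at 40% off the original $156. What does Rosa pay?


Calculate the discount amount:
40% of $156 = $62.40
Subtract from original:
$156 - $62.40 = $93.60

$93.60


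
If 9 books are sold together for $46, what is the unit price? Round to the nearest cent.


Total cost: $46
Number of items: 9
Unit price: $46 / 9 = $5.1111... ≈ $5.11

$5.11


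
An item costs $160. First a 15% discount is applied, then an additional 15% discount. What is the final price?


First discount:
15% of $160 = $24
Price after first discount:
$160 - $24 = $136
Second discount:
15% of $136 = $20.40
Final price:
$136 - $20.40 = $115.60

$115.60


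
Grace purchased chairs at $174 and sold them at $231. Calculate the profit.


Selling price = $231
Cost price = $174
Profit = selling price - cost price:
Profit = $231 - $174 = $57

$57


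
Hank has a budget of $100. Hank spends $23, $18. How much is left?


Add up expenses:
$23 + $18 = $41
Subtract from budget:
$100 - $41 = $59

$59


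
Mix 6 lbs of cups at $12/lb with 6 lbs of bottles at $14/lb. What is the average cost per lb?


Cost of cups:
6 x $12 = $72
Cost of bottles:
6 x $14 = $84
Total cost: $72 + $84 = $156
Total weight: 12 lbs
Average: $156 / 12 = $13/lb

$13/lb
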